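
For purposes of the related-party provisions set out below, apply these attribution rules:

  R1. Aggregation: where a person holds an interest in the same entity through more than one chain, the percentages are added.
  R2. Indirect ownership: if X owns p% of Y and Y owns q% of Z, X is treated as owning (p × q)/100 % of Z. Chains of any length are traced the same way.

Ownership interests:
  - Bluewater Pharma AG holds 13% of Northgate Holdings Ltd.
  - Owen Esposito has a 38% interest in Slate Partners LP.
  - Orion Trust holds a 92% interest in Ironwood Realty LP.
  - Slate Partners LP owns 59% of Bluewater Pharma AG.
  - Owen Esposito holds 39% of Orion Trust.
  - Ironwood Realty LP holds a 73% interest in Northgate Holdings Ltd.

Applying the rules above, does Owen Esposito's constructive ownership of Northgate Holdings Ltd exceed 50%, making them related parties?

Chain via Slate Partners LP → Bluewater Pharma AG (R2): 38% × 59% × 13% = 2.9146% of Northgate Holdings Ltd.
Chain via Orion Trust → Ironwood Realty LP (R2): 39% × 92% × 73% = 26.1924% of Northgate Holdings Ltd.
Aggregating (R1): 2.9146% + 26.1924% = 29.107%.
29.107% does not exceed the 50% threshold, so Owen is not a related party to Northgate Holdings Ltd.

No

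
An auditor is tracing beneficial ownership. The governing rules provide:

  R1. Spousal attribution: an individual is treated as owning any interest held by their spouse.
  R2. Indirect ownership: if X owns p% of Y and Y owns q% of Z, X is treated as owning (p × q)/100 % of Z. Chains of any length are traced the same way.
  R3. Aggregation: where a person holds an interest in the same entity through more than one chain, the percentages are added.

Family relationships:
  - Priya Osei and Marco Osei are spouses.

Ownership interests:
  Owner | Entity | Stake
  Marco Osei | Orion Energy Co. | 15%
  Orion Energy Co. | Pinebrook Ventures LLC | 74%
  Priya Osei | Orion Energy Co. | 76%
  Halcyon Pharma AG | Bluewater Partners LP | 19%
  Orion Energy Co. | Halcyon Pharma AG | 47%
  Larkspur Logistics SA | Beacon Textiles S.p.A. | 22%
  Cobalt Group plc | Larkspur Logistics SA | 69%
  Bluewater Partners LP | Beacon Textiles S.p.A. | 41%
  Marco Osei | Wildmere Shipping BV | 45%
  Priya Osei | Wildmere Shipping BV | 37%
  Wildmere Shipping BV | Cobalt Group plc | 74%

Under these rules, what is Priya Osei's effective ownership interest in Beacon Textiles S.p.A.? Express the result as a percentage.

By spousal attribution (R1), Priya Osei is treated as also owning Marco Osei's interest in Orion Energy Co, giving 76% + 15% = 91%.
By spousal attribution (R1), Priya Osei is treated as also owning Marco Osei's interest in Wildmere Shipping BV, giving 37% + 45% = 82%.
Chain via Orion Energy Co. → Halcyon Pharma AG → Bluewater Partners LP (R2): 91% × 47% × 19% × 41% = 3.331783% of Beacon Textiles S.p.A.
Chain via Wildmere Shipping BV → Cobalt Group plc → Larkspur Logistics SA (R2): 82% × 74% × 69% × 22% = 9.211224% of Beacon Textiles S.p.A.
Aggregating (R3): 3.331783% + 9.211224% = 12.543007%.

12.543007%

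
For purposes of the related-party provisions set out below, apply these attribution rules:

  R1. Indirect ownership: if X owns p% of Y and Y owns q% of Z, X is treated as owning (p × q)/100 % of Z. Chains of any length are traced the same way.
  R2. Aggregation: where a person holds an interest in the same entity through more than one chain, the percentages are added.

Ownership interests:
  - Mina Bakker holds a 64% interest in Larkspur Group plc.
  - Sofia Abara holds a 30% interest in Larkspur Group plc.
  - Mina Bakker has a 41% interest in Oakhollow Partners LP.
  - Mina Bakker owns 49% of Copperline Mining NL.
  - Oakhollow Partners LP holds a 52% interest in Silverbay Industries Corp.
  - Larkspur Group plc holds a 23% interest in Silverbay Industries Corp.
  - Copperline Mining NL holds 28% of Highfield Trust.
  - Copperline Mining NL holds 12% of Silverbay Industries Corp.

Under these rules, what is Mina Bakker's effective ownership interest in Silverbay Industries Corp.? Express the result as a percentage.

41.92%

Chain via Larkspur Group plc (R1): 64% × 23% = 14.72% of Silverbay Industries Corp.
Chain via Oakhollow Partners LP (R1): 41% × 52% = 21.32% of Silverbay Industries Corp.
Chain via Copperline Mining NL (R1): 49% × 12% = 5.88% of Silverbay Industries Corp.
Aggregating (R2): 14.72% + 21.32% + 5.88% = 41.92%.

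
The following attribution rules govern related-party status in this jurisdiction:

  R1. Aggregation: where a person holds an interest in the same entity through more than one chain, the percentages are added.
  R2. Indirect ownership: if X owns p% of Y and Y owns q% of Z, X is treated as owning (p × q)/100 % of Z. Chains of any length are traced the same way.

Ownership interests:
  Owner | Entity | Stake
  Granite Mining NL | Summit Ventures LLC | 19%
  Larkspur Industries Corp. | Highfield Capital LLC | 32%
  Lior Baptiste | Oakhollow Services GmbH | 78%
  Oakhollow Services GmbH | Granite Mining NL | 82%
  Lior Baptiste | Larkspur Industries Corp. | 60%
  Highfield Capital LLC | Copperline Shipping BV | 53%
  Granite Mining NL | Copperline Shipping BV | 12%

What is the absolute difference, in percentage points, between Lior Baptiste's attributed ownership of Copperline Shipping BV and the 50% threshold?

Chain via Larkspur Industries Corp. → Highfield Capital LLC (R2): 60% × 32% × 53% = 10.176% of Copperline Shipping BV.
Chain via Oakhollow Services GmbH → Granite Mining NL (R2): 78% × 82% × 12% = 7.6752% of Copperline Shipping BV.
Aggregating (R1): 10.176% + 7.6752% = 17.8512%.
17.8512% falls short of the 50% threshold by 32.1488 percentage points.

32.1488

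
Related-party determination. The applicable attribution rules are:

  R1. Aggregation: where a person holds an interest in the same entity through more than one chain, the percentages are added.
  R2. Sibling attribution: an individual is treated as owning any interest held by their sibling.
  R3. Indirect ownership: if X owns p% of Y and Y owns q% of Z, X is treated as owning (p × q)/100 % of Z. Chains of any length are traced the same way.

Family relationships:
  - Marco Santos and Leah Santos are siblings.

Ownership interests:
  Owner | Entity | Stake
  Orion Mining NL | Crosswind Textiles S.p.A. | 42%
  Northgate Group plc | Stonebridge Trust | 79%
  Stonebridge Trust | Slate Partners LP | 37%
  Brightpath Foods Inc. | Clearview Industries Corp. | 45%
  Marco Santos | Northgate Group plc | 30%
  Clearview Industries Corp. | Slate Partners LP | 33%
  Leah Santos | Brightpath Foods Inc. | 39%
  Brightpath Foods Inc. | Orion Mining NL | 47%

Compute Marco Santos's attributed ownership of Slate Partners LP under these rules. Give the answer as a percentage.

14.5605%

By sibling attribution (R2), Marco Santos is treated as owning Leah Santos's 39% interest in Brightpath Foods Inc.
Chain via Northgate Group plc → Stonebridge Trust (R3): 30% × 79% × 37% = 8.769% of Slate Partners LP.
Chain via Brightpath Foods Inc. → Clearview Industries Corp. (R3): 39% × 45% × 33% = 5.7915% of Slate Partners LP.
Aggregating (R1): 8.769% + 5.7915% = 14.5605%.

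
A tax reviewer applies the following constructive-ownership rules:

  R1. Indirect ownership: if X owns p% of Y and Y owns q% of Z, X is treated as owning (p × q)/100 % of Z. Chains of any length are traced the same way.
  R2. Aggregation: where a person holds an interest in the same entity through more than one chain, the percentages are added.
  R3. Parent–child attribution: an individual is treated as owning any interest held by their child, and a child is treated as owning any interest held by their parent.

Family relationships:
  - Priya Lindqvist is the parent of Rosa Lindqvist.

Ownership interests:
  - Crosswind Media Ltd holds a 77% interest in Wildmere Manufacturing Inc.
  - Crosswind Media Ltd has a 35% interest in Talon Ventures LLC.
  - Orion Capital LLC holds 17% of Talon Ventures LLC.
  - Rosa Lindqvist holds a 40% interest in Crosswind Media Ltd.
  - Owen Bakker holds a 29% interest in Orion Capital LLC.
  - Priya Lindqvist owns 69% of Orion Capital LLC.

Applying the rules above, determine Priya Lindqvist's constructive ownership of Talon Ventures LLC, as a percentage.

By parent–child attribution (R3), Priya Lindqvist is treated as owning Rosa Lindqvist's 40% interest in Crosswind Media Ltd.
Chain via Orion Capital LLC (R1): 69% × 17% = 11.73% of Talon Ventures LLC.
Chain via Crosswind Media Ltd (R1): 40% × 35% = 14% of Talon Ventures LLC.
Aggregating (R2): 11.73% + 14% = 25.73%.

25.73%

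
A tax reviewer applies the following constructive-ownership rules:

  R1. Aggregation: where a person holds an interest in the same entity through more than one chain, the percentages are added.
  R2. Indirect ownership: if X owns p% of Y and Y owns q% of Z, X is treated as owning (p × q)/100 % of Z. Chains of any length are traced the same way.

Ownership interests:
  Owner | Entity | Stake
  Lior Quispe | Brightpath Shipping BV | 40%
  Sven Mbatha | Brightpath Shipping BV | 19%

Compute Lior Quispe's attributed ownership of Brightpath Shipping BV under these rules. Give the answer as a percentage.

40%

Direct interest in Brightpath Shipping BV: 40%.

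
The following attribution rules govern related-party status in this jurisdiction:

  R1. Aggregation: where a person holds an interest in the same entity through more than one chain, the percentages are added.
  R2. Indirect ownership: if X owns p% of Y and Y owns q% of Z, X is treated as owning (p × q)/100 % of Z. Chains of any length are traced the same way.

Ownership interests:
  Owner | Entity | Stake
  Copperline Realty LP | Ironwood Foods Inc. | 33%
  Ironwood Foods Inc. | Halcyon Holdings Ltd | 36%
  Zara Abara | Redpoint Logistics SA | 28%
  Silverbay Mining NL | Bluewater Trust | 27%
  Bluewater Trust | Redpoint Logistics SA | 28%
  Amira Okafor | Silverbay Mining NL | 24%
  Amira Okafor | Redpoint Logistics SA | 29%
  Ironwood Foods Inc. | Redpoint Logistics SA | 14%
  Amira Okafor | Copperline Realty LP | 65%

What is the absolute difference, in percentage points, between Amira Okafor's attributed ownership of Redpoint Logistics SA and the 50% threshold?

Chain via Copperline Realty LP → Ironwood Foods Inc. (R2): 65% × 33% × 14% = 3.003% of Redpoint Logistics SA.
Chain via Silverbay Mining NL → Bluewater Trust (R2): 24% × 27% × 28% = 1.8144% of Redpoint Logistics SA.
Direct interest in Redpoint Logistics SA: 29%.
Aggregating (R1): 3.003% + 1.8144% + 29% = 33.8174%.
33.8174% falls short of the 50% threshold by 16.1826 percentage points.

16.1826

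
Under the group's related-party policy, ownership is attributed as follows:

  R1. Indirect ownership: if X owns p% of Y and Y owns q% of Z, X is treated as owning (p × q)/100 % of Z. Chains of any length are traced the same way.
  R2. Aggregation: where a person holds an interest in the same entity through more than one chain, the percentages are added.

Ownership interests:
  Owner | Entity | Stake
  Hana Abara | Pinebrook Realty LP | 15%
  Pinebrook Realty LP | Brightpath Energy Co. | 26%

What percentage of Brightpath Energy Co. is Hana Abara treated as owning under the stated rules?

Chain via Pinebrook Realty LP (R1): 15% × 26% = 3.9% of Brightpath Energy Co.

3.9%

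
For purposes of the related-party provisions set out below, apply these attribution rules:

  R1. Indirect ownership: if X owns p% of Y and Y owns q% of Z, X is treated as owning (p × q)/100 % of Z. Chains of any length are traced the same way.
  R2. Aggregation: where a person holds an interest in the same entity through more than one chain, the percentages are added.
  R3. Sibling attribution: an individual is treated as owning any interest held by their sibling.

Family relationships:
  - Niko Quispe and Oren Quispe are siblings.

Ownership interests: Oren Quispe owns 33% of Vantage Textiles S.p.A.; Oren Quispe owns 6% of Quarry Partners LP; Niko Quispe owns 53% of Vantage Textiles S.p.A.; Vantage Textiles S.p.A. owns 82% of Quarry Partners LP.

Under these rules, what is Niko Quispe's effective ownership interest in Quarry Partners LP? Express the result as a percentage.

76.52%

By sibling attribution (R3), Niko Quispe is treated as also owning Oren Quispe's interest in Vantage Textiles S.p.A, giving 53% + 33% = 86%.
By sibling attribution (R3), Niko Quispe is treated as owning Oren Quispe's 6% interest in Quarry Partners LP.
Chain via Vantage Textiles S.p.A. (R1): 86% × 82% = 70.52% of Quarry Partners LP.
Direct interest in Quarry Partners LP: 6%.
Aggregating (R2): 70.52% + 6% = 76.52%.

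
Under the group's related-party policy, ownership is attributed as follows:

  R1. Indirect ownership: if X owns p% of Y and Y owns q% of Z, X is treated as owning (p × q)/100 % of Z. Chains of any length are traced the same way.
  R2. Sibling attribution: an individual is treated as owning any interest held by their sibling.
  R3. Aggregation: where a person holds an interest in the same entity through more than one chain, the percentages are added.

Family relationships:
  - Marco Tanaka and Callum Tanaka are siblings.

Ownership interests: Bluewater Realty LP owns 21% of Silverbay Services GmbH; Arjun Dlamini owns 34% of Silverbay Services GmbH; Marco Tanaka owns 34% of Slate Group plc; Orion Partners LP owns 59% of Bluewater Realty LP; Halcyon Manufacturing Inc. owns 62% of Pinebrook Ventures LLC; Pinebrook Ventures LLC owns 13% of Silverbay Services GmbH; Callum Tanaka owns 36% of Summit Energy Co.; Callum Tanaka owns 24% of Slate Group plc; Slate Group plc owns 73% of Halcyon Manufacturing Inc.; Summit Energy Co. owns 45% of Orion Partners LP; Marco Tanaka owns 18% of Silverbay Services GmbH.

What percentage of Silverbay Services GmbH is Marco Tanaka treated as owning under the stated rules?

By sibling attribution (R2), Marco Tanaka is treated as also owning Callum Tanaka's interest in Slate Group plc, giving 34% + 24% = 58%.
By sibling attribution (R2), Marco Tanaka is treated as owning Callum Tanaka's 36% interest in Summit Energy Co.
Chain via Slate Group plc → Halcyon Manufacturing Inc. → Pinebrook Ventures LLC (R1): 58% × 73% × 62% × 13% = 3.412604% of Silverbay Services GmbH.
Direct interest in Silverbay Services GmbH: 18%.
Chain via Summit Energy Co. → Orion Partners LP → Bluewater Realty LP (R1): 36% × 45% × 59% × 21% = 2.00718% of Silverbay Services GmbH.
Aggregating (R3): 3.412604% + 18% + 2.00718% = 23.419784%.

23.419784%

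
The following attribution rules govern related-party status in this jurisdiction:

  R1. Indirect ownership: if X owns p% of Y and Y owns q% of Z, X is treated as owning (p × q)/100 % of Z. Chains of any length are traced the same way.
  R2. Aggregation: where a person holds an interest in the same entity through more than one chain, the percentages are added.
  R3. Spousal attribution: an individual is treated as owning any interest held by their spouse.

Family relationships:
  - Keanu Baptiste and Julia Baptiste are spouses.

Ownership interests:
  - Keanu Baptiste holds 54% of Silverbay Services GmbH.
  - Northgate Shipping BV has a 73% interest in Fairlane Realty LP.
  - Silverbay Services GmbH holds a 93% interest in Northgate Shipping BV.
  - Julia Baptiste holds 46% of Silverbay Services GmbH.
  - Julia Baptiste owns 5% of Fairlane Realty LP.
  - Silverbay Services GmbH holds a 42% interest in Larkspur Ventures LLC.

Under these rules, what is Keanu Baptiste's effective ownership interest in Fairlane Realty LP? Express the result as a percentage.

72.89%

By spousal attribution (R3), Keanu Baptiste is treated as also owning Julia Baptiste's interest in Silverbay Services GmbH, giving 54% + 46% = 100%.
By spousal attribution (R3), Keanu Baptiste is treated as owning Julia Baptiste's 5% interest in Fairlane Realty LP.
Chain via Silverbay Services GmbH → Northgate Shipping BV (R1): 100% × 93% × 73% = 67.89% of Fairlane Realty LP.
Direct interest in Fairlane Realty LP: 5%.
Aggregating (R2): 67.89% + 5% = 72.89%.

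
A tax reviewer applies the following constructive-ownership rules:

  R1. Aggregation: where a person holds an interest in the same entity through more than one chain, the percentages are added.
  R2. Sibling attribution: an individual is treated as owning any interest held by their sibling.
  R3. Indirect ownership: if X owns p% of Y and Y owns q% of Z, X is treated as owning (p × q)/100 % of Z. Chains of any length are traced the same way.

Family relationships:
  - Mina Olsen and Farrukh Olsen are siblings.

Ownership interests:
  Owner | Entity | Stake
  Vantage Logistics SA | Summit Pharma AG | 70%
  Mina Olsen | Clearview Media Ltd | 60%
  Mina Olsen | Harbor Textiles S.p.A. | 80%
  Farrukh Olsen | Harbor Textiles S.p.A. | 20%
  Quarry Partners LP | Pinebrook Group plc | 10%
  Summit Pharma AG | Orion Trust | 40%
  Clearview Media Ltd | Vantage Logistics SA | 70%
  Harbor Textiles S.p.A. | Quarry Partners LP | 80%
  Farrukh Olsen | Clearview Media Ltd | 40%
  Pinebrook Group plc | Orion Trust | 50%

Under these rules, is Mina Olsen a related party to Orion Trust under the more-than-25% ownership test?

No

By sibling attribution (R2), Mina Olsen is treated as also owning Farrukh Olsen's interest in Clearview Media Ltd, giving 60% + 40% = 100%.
By sibling attribution (R2), Mina Olsen is treated as also owning Farrukh Olsen's interest in Harbor Textiles S.p.A, giving 80% + 20% = 100%.
Chain via Clearview Media Ltd → Vantage Logistics SA → Summit Pharma AG (R3): 100% × 70% × 70% × 40% = 19.6% of Orion Trust.
Chain via Harbor Textiles S.p.A. → Quarry Partners LP → Pinebrook Group plc (R3): 100% × 80% × 10% × 50% = 4% of Orion Trust.
Aggregating (R1): 19.6% + 4% = 23.6%.
23.6% does not exceed the 25% threshold, so Mina is not a related party to Orion Trust.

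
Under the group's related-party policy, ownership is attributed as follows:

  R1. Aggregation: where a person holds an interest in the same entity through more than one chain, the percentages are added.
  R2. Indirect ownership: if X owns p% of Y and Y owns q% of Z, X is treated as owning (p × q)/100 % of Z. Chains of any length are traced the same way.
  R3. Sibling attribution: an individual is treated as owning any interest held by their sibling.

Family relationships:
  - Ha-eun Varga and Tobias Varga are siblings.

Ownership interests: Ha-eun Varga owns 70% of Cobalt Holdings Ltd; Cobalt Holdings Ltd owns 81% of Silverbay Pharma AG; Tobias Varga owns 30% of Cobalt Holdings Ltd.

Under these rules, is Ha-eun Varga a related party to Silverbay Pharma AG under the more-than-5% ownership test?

By sibling attribution (R3), Ha-eun Varga is treated as also owning Tobias Varga's interest in Cobalt Holdings Ltd, giving 70% + 30% = 100%.
Chain via Cobalt Holdings Ltd (R2): 100% × 81% = 81% of Silverbay Pharma AG.
81% exceeds the 5% threshold, so Ha-eun is a related party to Silverbay Pharma AG.

Yes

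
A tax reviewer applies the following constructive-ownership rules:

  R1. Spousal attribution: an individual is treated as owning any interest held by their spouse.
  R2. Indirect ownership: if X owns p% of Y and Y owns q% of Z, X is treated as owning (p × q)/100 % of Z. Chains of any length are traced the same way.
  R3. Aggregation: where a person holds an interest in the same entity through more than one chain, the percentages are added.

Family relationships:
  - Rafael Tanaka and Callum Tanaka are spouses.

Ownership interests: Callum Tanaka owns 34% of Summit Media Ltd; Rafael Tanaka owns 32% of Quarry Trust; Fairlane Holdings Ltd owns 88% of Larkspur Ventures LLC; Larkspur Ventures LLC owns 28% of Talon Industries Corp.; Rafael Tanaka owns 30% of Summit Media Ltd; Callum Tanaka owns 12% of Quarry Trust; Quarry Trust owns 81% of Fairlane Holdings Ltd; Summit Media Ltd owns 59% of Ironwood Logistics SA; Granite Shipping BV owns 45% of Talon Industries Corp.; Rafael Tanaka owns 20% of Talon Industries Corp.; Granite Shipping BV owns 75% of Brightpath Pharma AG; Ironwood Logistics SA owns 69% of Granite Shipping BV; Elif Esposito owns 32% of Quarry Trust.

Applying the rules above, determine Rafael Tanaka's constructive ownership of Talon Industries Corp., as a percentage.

By spousal attribution (R1), Rafael Tanaka is treated as also owning Callum Tanaka's interest in Summit Media Ltd, giving 30% + 34% = 64%.
By spousal attribution (R1), Rafael Tanaka is treated as also owning Callum Tanaka's interest in Quarry Trust, giving 32% + 12% = 44%.
Chain via Summit Media Ltd → Ironwood Logistics SA → Granite Shipping BV (R2): 64% × 59% × 69% × 45% = 11.72448% of Talon Industries Corp.
Chain via Quarry Trust → Fairlane Holdings Ltd → Larkspur Ventures LLC (R2): 44% × 81% × 88% × 28% = 8.781696% of Talon Industries Corp.
Direct interest in Talon Industries Corp: 20%.
Aggregating (R3): 11.72448% + 8.781696% + 20% = 40.506176%.

40.506176%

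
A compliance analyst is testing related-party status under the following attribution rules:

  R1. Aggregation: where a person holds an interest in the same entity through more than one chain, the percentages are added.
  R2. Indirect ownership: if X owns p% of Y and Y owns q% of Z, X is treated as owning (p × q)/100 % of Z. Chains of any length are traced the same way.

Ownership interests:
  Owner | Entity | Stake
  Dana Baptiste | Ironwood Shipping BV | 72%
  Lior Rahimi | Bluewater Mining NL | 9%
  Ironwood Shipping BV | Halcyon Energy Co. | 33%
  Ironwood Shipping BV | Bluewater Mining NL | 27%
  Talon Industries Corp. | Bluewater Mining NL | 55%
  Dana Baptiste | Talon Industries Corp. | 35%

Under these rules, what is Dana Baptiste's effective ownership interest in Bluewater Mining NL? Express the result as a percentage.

Chain via Ironwood Shipping BV (R2): 72% × 27% = 19.44% of Bluewater Mining NL.
Chain via Talon Industries Corp. (R2): 35% × 55% = 19.25% of Bluewater Mining NL.
Aggregating (R1): 19.44% + 19.25% = 38.69%.

38.69%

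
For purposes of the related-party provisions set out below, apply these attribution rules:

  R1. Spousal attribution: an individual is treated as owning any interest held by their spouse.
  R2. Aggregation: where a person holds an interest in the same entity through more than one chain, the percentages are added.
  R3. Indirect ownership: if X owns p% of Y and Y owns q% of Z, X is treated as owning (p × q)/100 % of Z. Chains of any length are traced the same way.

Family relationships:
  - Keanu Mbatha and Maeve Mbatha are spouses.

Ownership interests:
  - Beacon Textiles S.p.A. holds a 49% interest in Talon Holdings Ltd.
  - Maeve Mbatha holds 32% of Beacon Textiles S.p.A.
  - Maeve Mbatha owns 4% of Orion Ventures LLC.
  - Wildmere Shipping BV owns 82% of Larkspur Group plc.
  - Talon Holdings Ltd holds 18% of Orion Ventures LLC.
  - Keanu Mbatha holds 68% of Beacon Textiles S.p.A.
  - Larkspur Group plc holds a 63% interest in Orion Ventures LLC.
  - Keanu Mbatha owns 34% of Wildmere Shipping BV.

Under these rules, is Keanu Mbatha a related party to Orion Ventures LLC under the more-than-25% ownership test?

Yes

By spousal attribution (R1), Keanu Mbatha is treated as also owning Maeve Mbatha's interest in Beacon Textiles S.p.A, giving 68% + 32% = 100%.
By spousal attribution (R1), Keanu Mbatha is treated as owning Maeve Mbatha's 4% interest in Orion Ventures LLC.
Chain via Wildmere Shipping BV → Larkspur Group plc (R3): 34% × 82% × 63% = 17.5644% of Orion Ventures LLC.
Chain via Beacon Textiles S.p.A. → Talon Holdings Ltd (R3): 100% × 49% × 18% = 8.82% of Orion Ventures LLC.
Direct interest in Orion Ventures LLC: 4%.
Aggregating (R2): 17.5644% + 8.82% + 4% = 30.3844%.
30.3844% exceeds the 25% threshold, so Keanu is a related party to Orion Ventures LLC.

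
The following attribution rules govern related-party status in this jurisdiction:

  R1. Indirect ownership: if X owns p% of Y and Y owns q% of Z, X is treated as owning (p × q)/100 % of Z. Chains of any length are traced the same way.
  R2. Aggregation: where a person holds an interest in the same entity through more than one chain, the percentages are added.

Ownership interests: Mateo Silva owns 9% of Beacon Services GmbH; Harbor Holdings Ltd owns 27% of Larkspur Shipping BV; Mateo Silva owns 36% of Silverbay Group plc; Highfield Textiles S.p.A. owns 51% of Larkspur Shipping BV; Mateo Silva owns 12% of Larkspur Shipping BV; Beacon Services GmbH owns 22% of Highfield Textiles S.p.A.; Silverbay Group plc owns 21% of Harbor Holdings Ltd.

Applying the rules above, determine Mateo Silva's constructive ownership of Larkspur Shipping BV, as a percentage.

15.051%

Chain via Silverbay Group plc → Harbor Holdings Ltd (R1): 36% × 21% × 27% = 2.0412% of Larkspur Shipping BV.
Chain via Beacon Services GmbH → Highfield Textiles S.p.A. (R1): 9% × 22% × 51% = 1.0098% of Larkspur Shipping BV.
Direct interest in Larkspur Shipping BV: 12%.
Aggregating (R2): 2.0412% + 1.0098% + 12% = 15.051%.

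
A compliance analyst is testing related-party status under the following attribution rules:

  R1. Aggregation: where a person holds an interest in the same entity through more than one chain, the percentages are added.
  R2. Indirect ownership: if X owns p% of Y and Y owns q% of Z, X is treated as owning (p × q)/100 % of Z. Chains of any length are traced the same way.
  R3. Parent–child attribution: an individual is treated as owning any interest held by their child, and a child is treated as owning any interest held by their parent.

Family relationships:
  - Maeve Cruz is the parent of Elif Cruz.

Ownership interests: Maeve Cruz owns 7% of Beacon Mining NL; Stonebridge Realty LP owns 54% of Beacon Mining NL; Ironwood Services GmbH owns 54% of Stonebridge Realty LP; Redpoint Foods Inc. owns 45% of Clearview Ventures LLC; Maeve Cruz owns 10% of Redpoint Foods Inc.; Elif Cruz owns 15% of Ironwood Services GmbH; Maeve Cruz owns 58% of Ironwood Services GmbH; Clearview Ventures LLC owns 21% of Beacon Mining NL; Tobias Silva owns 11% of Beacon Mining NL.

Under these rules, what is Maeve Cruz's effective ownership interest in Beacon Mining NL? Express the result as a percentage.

By parent–child attribution (R3), Maeve Cruz is treated as also owning Elif Cruz's interest in Ironwood Services GmbH, giving 58% + 15% = 73%.
Chain via Ironwood Services GmbH → Stonebridge Realty LP (R2): 73% × 54% × 54% = 21.2868% of Beacon Mining NL.
Chain via Redpoint Foods Inc. → Clearview Ventures LLC (R2): 10% × 45% × 21% = 0.945% of Beacon Mining NL.
Direct interest in Beacon Mining NL: 7%.
Aggregating (R1): 21.2868% + 0.945% + 7% = 29.2318%.

29.2318%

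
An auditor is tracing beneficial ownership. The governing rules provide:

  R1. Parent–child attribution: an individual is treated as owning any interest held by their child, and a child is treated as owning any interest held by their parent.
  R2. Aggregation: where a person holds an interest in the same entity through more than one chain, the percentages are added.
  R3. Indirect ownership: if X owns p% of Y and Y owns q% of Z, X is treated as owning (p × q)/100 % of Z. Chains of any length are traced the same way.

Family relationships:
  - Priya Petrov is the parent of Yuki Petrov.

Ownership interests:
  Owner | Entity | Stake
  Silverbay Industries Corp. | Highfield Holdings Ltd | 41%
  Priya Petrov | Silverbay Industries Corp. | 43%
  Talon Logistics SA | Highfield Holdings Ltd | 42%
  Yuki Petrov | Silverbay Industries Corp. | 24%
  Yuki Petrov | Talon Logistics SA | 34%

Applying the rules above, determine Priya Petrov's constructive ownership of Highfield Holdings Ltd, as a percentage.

41.75%

By parent–child attribution (R1), Priya Petrov is treated as also owning Yuki Petrov's interest in Silverbay Industries Corp, giving 43% + 24% = 67%.
By parent–child attribution (R1), Priya Petrov is treated as owning Yuki Petrov's 34% interest in Talon Logistics SA.
Chain via Silverbay Industries Corp. (R3): 67% × 41% = 27.47% of Highfield Holdings Ltd.
Chain via Talon Logistics SA (R3): 34% × 42% = 14.28% of Highfield Holdings Ltd.
Aggregating (R2): 27.47% + 14.28% = 41.75%.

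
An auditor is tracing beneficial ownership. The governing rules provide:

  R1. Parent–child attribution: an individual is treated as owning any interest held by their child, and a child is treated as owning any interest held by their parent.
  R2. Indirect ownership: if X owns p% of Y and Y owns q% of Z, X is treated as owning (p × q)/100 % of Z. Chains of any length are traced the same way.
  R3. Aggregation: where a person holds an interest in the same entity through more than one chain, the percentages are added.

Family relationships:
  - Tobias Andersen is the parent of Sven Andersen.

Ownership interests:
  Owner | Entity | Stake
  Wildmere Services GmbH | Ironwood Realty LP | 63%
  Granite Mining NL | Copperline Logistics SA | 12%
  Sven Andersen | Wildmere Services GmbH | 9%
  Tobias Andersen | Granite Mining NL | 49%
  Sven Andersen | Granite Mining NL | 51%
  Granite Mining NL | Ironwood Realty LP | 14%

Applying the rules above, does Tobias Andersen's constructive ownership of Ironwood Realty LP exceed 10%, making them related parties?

Yes

By parent–child attribution (R1), Tobias Andersen is treated as also owning Sven Andersen's interest in Granite Mining NL, giving 49% + 51% = 100%.
By parent–child attribution (R1), Tobias Andersen is treated as owning Sven Andersen's 9% interest in Wildmere Services GmbH.
Chain via Granite Mining NL (R2): 100% × 14% = 14% of Ironwood Realty LP.
Chain via Wildmere Services GmbH (R2): 9% × 63% = 5.67% of Ironwood Realty LP.
Aggregating (R3): 14% + 5.67% = 19.67%.
19.67% exceeds the 10% threshold, so Tobias is a related party to Ironwood Realty LP.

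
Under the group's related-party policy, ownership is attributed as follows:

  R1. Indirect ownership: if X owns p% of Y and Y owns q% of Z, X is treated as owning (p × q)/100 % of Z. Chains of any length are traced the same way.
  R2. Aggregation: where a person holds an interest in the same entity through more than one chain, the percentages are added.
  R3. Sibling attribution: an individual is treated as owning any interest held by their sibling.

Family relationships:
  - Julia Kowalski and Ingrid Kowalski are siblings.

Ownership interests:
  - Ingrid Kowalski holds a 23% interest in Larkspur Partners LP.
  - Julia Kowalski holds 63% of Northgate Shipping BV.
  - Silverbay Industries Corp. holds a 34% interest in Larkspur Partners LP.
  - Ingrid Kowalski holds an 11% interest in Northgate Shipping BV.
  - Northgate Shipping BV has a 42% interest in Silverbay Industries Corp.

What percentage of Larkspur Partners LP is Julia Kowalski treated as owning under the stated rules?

By sibling attribution (R3), Julia Kowalski is treated as also owning Ingrid Kowalski's interest in Northgate Shipping BV, giving 63% + 11% = 74%.
By sibling attribution (R3), Julia Kowalski is treated as owning Ingrid Kowalski's 23% interest in Larkspur Partners LP.
Chain via Northgate Shipping BV → Silverbay Industries Corp. (R1): 74% × 42% × 34% = 10.5672% of Larkspur Partners LP.
Direct interest in Larkspur Partners LP: 23%.
Aggregating (R2): 10.5672% + 23% = 33.5672%.

33.5672%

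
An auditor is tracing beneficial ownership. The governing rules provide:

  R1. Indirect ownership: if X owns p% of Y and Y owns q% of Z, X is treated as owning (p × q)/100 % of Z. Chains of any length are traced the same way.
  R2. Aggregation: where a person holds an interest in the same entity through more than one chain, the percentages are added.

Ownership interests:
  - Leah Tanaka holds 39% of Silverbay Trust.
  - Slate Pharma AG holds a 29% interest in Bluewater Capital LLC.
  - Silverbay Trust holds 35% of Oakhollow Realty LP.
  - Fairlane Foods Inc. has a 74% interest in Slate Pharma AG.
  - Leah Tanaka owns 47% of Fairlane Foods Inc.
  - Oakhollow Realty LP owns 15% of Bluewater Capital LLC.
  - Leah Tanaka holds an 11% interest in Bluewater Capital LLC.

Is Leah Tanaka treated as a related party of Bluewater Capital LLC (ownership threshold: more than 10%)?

Yes

Chain via Fairlane Foods Inc. → Slate Pharma AG (R1): 47% × 74% × 29% = 10.0862% of Bluewater Capital LLC.
Chain via Silverbay Trust → Oakhollow Realty LP (R1): 39% × 35% × 15% = 2.0475% of Bluewater Capital LLC.
Direct interest in Bluewater Capital LLC: 11%.
Aggregating (R2): 10.0862% + 2.0475% + 11% = 23.1337%.
23.1337% exceeds the 10% threshold, so Leah is a related party to Bluewater Capital LLC.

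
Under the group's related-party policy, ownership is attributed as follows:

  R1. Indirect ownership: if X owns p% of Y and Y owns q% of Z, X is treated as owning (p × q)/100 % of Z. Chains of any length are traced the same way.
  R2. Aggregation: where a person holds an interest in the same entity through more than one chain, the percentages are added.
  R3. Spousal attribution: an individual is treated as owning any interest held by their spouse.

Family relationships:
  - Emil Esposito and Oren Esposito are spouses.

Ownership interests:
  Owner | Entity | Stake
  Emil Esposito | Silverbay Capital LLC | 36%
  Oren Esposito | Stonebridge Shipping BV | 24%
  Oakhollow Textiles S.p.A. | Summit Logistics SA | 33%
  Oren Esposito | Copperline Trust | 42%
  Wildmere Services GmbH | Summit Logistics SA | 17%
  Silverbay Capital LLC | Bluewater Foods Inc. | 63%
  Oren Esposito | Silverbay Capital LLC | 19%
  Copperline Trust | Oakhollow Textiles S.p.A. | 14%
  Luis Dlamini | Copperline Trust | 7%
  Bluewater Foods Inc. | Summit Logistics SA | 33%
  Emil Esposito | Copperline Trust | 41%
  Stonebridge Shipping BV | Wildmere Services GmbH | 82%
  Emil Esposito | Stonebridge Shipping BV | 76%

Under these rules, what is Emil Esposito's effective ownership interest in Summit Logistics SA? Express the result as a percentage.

By spousal attribution (R3), Emil Esposito is treated as also owning Oren Esposito's interest in Stonebridge Shipping BV, giving 76% + 24% = 100%.
By spousal attribution (R3), Emil Esposito is treated as also owning Oren Esposito's interest in Copperline Trust, giving 41% + 42% = 83%.
By spousal attribution (R3), Emil Esposito is treated as also owning Oren Esposito's interest in Silverbay Capital LLC, giving 36% + 19% = 55%.
Chain via Stonebridge Shipping BV → Wildmere Services GmbH (R1): 100% × 82% × 17% = 13.94% of Summit Logistics SA.
Chain via Copperline Trust → Oakhollow Textiles S.p.A. (R1): 83% × 14% × 33% = 3.8346% of Summit Logistics SA.
Chain via Silverbay Capital LLC → Bluewater Foods Inc. (R1): 55% × 63% × 33% = 11.4345% of Summit Logistics SA.
Aggregating (R2): 13.94% + 3.8346% + 11.4345% = 29.2091%.

29.2091%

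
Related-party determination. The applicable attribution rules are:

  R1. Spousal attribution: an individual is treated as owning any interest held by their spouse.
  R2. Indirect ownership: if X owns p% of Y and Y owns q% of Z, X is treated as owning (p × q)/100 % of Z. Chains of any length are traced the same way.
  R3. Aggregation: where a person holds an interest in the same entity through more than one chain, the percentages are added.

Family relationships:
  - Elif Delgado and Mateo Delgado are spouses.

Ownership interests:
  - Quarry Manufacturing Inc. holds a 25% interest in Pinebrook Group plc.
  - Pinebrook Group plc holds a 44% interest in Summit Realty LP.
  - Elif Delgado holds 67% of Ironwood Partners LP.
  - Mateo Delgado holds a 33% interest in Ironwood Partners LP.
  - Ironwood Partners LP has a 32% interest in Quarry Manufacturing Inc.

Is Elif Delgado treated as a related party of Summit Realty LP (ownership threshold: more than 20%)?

No

By spousal attribution (R1), Elif Delgado is treated as also owning Mateo Delgado's interest in Ironwood Partners LP, giving 67% + 33% = 100%.
Chain via Ironwood Partners LP → Quarry Manufacturing Inc. → Pinebrook Group plc (R2): 100% × 32% × 25% × 44% = 3.52% of Summit Realty LP.
3.52% does not exceed the 20% threshold, so Elif is not a related party to Summit Realty LP.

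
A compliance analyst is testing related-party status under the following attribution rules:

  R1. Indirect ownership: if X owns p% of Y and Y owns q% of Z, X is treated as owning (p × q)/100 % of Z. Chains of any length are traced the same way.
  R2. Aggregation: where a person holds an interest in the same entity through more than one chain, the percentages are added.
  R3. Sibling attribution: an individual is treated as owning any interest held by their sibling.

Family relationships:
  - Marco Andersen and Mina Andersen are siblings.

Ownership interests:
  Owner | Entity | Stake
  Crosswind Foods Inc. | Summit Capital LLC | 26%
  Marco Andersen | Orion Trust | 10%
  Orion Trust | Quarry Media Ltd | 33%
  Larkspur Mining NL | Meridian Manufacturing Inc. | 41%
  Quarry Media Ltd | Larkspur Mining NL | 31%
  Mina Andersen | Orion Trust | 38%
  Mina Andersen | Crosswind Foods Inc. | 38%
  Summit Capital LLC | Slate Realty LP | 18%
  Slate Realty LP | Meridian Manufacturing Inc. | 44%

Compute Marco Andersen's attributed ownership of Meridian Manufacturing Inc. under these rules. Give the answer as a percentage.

2.79576%

By sibling attribution (R3), Marco Andersen is treated as also owning Mina Andersen's interest in Orion Trust, giving 10% + 38% = 48%.
By sibling attribution (R3), Marco Andersen is treated as owning Mina Andersen's 38% interest in Crosswind Foods Inc.
Chain via Orion Trust → Quarry Media Ltd → Larkspur Mining NL (R1): 48% × 33% × 31% × 41% = 2.013264% of Meridian Manufacturing Inc.
Chain via Crosswind Foods Inc. → Summit Capital LLC → Slate Realty LP (R1): 38% × 26% × 18% × 44% = 0.782496% of Meridian Manufacturing Inc.
Aggregating (R2): 2.013264% + 0.782496% = 2.79576%.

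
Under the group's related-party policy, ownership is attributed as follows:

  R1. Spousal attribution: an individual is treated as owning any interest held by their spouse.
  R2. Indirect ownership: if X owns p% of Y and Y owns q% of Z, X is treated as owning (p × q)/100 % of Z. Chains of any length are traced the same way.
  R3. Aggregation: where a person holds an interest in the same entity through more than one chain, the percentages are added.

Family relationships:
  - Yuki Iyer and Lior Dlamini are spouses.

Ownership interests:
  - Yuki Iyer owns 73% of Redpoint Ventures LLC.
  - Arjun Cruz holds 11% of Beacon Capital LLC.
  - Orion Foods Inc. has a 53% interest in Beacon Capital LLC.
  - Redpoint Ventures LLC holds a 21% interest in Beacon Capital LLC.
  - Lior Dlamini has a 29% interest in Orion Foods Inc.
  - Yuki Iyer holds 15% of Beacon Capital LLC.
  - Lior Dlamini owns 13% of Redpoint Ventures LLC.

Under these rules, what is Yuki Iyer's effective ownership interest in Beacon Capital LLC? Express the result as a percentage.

By spousal attribution (R1), Yuki Iyer is treated as also owning Lior Dlamini's interest in Redpoint Ventures LLC, giving 73% + 13% = 86%.
By spousal attribution (R1), Yuki Iyer is treated as owning Lior Dlamini's 29% interest in Orion Foods Inc.
Chain via Redpoint Ventures LLC (R2): 86% × 21% = 18.06% of Beacon Capital LLC.
Direct interest in Beacon Capital LLC: 15%.
Chain via Orion Foods Inc. (R2): 29% × 53% = 15.37% of Beacon Capital LLC.
Aggregating (R3): 18.06% + 15% + 15.37% = 48.43%.

48.43%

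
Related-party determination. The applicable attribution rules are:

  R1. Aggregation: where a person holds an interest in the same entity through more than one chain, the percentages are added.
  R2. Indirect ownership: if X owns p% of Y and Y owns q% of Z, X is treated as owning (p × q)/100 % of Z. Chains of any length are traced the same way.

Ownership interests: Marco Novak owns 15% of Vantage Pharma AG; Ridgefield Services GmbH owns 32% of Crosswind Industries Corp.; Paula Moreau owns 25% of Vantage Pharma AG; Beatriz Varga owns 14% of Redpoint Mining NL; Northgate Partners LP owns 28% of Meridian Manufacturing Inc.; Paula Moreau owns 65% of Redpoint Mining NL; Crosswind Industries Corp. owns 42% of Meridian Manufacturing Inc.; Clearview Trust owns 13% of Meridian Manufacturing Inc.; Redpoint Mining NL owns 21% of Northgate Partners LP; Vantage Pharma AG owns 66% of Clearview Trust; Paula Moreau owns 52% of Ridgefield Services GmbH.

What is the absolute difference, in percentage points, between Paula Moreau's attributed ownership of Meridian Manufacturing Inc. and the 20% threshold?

Chain via Redpoint Mining NL → Northgate Partners LP (R2): 65% × 21% × 28% = 3.822% of Meridian Manufacturing Inc.
Chain via Vantage Pharma AG → Clearview Trust (R2): 25% × 66% × 13% = 2.145% of Meridian Manufacturing Inc.
Chain via Ridgefield Services GmbH → Crosswind Industries Corp. (R2): 52% × 32% × 42% = 6.9888% of Meridian Manufacturing Inc.
Aggregating (R1): 3.822% + 2.145% + 6.9888% = 12.9558%.
12.9558% falls short of the 20% threshold by 7.0442 percentage points.

7.0442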